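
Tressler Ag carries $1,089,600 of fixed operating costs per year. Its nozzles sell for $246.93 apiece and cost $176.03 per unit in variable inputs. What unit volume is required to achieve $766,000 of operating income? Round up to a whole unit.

26,173 nozzles

Contribution margin per unit = $246.93 − $176.03 = $70.90.
Units = (FC + target) / CM = ($1,089,600 + $766,000) / $70.90 = 26,172.07, so 26,173 nozzles.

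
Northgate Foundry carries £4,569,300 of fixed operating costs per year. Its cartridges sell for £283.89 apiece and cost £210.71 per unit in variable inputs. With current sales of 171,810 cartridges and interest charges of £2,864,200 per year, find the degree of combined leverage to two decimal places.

2.45

Contribution at this volume is 171,810 × £73.18 = £12,573,055.80.
Operating income = contribution − fixed costs = £12,573,055.80 − £4,569,300 = £8,003,755.80. Interest = £2,864,200.00, so EBIT − I = £5,139,555.80.
DCL = contribution ÷ (EBIT − I) = £12,573,055.80 ÷ £5,139,555.80 = 2.4463.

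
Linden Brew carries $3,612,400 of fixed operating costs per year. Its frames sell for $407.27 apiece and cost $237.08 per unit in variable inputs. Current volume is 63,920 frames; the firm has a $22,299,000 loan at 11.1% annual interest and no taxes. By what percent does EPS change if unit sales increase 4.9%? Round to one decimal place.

+11.1%

At 63,920 units, contribution = 63,920 × $170.19 = $10,878,544.80.
Operating income = contribution − fixed costs = $10,878,544.80 − $3,612,400 = $7,266,144.80.
Interest = $2,475,189.00, so EBIT − I = $4,790,955.80.
Degree of combined leverage = contribution ÷ (EBIT − I) = $10,878,544.80 ÷ $4,790,955.80 = 2.2706.
%ΔEPS = DCL × %ΔSales = 2.2706 × +4.9% = +11.1%.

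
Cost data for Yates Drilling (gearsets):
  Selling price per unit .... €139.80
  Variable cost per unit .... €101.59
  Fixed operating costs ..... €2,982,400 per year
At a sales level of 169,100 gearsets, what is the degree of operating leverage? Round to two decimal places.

1.86

At 169,100 units, contribution = 169,100 × €38.21 = €6,461,311.00.
Operating income = contribution − fixed costs = €6,461,311.00 − €2,982,400 = €3,478,911.00.
So DOL = total CM / EBIT = €6,461,311.00 / €3,478,911.00 = 1.8573.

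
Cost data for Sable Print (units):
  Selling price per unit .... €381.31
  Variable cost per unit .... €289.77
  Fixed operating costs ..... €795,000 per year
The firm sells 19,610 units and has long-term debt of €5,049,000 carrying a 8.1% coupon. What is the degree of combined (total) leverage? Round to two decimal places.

3.04

Total contribution margin = 19,610 × €91.54 = €1,795,099.40.
Operating income = contribution − fixed costs = €1,795,099.40 − €795,000 = €1,000,099.40. Interest = €408,969.00.
DOL = €1,795,099.40 ÷ €1,000,099.40 = 1.7949; DFL = €1,000,099.40 ÷ €591,130.40 = 1.6918.
Combined leverage = 1.7949 × 1.6918 = 3.0366.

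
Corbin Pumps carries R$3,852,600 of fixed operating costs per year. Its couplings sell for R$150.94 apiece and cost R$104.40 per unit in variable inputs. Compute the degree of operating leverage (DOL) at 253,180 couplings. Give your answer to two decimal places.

1.49

Contribution at this volume is 253,180 × R$46.54 = R$11,782,997.20.
Subtracting fixed costs: EBIT = R$11,782,997.20 − R$3,852,600 = R$7,930,397.20.
Degree of operating leverage = R$11,782,997.20 / R$7,930,397.20 = 1.4858.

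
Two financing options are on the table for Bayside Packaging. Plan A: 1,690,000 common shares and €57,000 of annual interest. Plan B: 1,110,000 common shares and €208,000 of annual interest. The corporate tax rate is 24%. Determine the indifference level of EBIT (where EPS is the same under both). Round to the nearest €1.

Set EPS_A = EPS_B: (EBIT − €57,000)(1 − 0.24) ÷ 1,690,000 = (EBIT − €208,000)(1 − 0.24) ÷ 1,110,000.
Cancelling (1 − t) and cross-multiplying: 1,110,000·(EBIT − 57,000) = 1,690,000·(EBIT − 208,000).
EBIT × (1,690,000 − 1,110,000) = 208,000 × 1,690,000 − 57,000 × 1,110,000 = 288,250,000,000, so EBIT = 288,250,000,000 ÷ 580,000 = 496,982.76.

€496,983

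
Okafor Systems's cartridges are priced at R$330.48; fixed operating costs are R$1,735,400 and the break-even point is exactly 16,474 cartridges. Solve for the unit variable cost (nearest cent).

Contribution per unit must be FC / Q = R$1,735,400 / 16,474 = R$105.3418.
Hence VC = price − CM = R$330.48 − R$105.3418 = R$225.14.

R$225.14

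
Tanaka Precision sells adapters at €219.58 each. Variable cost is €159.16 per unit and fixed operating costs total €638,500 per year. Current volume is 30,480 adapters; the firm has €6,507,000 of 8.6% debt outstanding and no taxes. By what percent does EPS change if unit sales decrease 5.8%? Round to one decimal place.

-16.6%

Contribution at this volume is 30,480 × €60.42 = €1,841,601.60.
EBIT = €1,841,601.60 − €638,500 = €1,203,101.60.
Interest = €559,602.00, so EBIT − I = €643,499.60.
DCL = total CM / (EBIT − I) = €1,841,601.60 / €643,499.60 = 2.8619.
EPS therefore changes by 2.8619 × (-5.8%) = -16.6%.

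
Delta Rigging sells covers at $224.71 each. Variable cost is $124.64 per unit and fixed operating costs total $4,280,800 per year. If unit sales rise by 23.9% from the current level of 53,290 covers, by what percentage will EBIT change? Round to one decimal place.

Contribution at this volume is 53,290 × $100.07 = $5,332,730.30.
Subtracting fixed costs: EBIT = $5,332,730.30 − $4,280,800 = $1,051,930.30.
DOL = contribution ÷ EBIT = $5,332,730.30 ÷ $1,051,930.30 = 5.0695.
Operating income changes by 5.0695 × +23.9% = +121.2%.

+121.2%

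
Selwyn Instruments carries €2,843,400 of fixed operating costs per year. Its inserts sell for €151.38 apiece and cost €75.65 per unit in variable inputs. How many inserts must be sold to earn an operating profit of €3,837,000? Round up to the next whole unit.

88,214 inserts

Unit CM = price − variable cost = €151.38 − €75.65 = €75.73.
Required volume = (fixed costs + target profit) ÷ CM = (€2,843,400 + €3,837,000) ÷ €75.73 = 88,213.39, so 88,214 inserts.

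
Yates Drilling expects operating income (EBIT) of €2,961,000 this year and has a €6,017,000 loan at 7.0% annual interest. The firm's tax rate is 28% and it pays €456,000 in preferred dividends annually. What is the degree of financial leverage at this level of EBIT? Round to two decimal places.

1.55

Annual interest charges come to €421,190.00.
Preferred dividends grossed up pre-tax: €456,000 / (1 − 0.28) = €633,333.33.
DFL = EBIT ÷ [EBIT − I − D_p/(1−t)] = €2,961,000 ÷ [€2,961,000 − €421,190.00 − €633,333.33] = €2,961,000 ÷ €1,906,476.67 = 1.5531.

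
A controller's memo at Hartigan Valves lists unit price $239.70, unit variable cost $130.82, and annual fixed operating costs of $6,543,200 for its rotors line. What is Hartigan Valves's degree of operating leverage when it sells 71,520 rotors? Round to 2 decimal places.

Contribution at this volume is 71,520 × $108.88 = $7,787,097.60.
Subtracting fixed costs: EBIT = $7,787,097.60 − $6,543,200 = $1,243,897.60.
Degree of operating leverage = $7,787,097.60 / $1,243,897.60 = 6.2602.

6.26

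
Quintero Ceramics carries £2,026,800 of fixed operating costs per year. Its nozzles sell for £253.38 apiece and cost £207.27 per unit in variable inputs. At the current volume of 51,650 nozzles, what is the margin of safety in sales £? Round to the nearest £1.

£1,949,567

Unit CM = price − variable cost = £253.38 − £207.27 = £46.11. Break-even units = £2,026,800 ÷ £46.11 = 43,955.76; break-even revenue = 43,955.76 × £253.38 = £11,137,509.95.
Current sales = 51,650 × £253.38 = £13,087,077.00.
Margin of safety = £13,087,077.00 − £11,137,509.95 = £1,949,567.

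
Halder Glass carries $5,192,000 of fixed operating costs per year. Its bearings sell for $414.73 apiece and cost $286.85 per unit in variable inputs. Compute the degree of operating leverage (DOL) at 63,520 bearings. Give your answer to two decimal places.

Total contribution margin = 63,520 × $127.88 = $8,122,937.60.
Operating income = contribution − fixed costs = $8,122,937.60 − $5,192,000 = $2,930,937.60.
Degree of operating leverage = $8,122,937.60 / $2,930,937.60 = 2.7714.

2.77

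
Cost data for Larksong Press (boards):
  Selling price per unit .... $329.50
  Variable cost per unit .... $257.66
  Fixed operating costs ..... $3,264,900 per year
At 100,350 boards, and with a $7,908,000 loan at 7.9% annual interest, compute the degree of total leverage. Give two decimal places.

2.17

Contribution at this volume is 100,350 × $71.84 = $7,209,144.00.
Subtracting fixed costs: EBIT = $7,209,144.00 − $3,264,900 = $3,944,244.00. Interest = $624,732.00.
DOL = $7,209,144.00 ÷ $3,944,244.00 = 1.8278; DFL = $3,944,244.00 ÷ $3,319,512.00 = 1.1882.
DCL = DOL × DFL = 1.8278 × 1.1882 = 2.1718.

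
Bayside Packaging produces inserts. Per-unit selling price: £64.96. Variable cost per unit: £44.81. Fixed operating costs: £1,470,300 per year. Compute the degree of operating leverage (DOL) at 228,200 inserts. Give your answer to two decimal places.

At 228,200 units, contribution = 228,200 × £20.15 = £4,598,230.00.
Subtracting fixed costs: EBIT = £4,598,230.00 − £1,470,300 = £3,127,930.00.
DOL = contribution ÷ EBIT = £4,598,230.00 ÷ £3,127,930.00 = 1.4701.

1.47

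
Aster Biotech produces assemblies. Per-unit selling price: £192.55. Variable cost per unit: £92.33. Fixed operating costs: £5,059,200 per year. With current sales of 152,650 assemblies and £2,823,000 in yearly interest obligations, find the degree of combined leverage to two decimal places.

At 152,650 units, contribution = 152,650 × £100.22 = £15,298,583.00.
Operating income = contribution − fixed costs = £15,298,583.00 − £5,059,200 = £10,239,383.00. Interest = £2,823,000.00.
DOL = £15,298,583.00 ÷ £10,239,383.00 = 1.4941; DFL = £10,239,383.00 ÷ £7,416,383.00 = 1.3806.
Combined leverage = 1.4941 × 1.3806 = 2.0628.

2.06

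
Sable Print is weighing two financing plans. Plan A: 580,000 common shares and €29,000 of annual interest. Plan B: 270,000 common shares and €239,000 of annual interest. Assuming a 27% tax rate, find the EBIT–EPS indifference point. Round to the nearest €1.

At indifference, (EBIT − 29,000)(1 − t)/580,000 = (EBIT − 239,000)(1 − t)/270,000.
Cancelling (1 − t) and cross-multiplying: 270,000·(EBIT − 29,000) = 580,000·(EBIT − 239,000).
EBIT × (580,000 − 270,000) = 239,000 × 580,000 − 29,000 × 270,000 = 130,790,000,000, so EBIT = 130,790,000,000 ÷ 310,000 = 421,903.23.

€421,903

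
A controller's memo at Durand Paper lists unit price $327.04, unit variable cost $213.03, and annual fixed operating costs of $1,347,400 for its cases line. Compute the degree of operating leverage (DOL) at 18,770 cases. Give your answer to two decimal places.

Contribution at this volume is 18,770 × $114.01 = $2,139,967.70.
EBIT = $2,139,967.70 − $1,347,400 = $792,567.70.
So DOL = total CM / EBIT = $2,139,967.70 / $792,567.70 = 2.7000.

2.70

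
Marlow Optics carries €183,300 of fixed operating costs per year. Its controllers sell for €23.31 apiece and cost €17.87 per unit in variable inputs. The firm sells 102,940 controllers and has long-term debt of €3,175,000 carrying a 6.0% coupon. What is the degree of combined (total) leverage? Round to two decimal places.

At 102,940 units, contribution = 102,940 × €5.44 = €559,993.60.
EBIT = €559,993.60 − €183,300 = €376,693.60. Interest = €190,500.00, so EBIT − I = €186,193.60.
DCL = contribution ÷ (EBIT − I) = €559,993.60 ÷ €186,193.60 = 3.0076.

3.01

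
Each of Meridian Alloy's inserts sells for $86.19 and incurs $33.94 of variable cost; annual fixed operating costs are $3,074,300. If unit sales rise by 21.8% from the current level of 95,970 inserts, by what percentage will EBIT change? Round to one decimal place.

Contribution at this volume is 95,970 × $52.25 = $5,014,432.50.
Operating income = contribution − fixed costs = $5,014,432.50 − $3,074,300 = $1,940,132.50.
Degree of operating leverage = $5,014,432.50 / $1,940,132.50 = 2.5846.
%ΔEBIT = DOL × %ΔSales = 2.5846 × +21.8% = +56.3%.

+56.3%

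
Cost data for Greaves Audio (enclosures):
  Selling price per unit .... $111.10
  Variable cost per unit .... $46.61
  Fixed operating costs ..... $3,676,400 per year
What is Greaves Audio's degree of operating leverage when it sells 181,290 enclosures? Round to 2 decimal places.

1.46

Total contribution margin = 181,290 × $64.49 = $11,691,392.10.
Subtracting fixed costs: EBIT = $11,691,392.10 − $3,676,400 = $8,014,992.10.
Degree of operating leverage = $11,691,392.10 / $8,014,992.10 = 1.4587.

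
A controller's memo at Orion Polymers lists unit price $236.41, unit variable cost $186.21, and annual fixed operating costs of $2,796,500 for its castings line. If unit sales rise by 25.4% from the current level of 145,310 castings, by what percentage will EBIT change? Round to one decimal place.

+41.2%

At 145,310 units, contribution = 145,310 × $50.20 = $7,294,562.00.
Subtracting fixed costs: EBIT = $7,294,562.00 − $2,796,500 = $4,498,062.00.
DOL = contribution ÷ EBIT = $7,294,562.00 ÷ $4,498,062.00 = 1.6217.
So EBIT moves 1.6217 × (+25.4%) = +41.2%.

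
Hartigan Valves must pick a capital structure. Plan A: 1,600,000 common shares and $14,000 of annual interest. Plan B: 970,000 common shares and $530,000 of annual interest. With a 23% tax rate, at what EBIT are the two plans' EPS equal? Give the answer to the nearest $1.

Set EPS_A = EPS_B: (EBIT − $14,000)(1 − 0.23) ÷ 1,600,000 = (EBIT − $530,000)(1 − 0.23) ÷ 970,000.
Cancelling (1 − t) and cross-multiplying: 970,000·(EBIT − 14,000) = 1,600,000·(EBIT − 530,000).
EBIT × (1,600,000 − 970,000) = 530,000 × 1,600,000 − 14,000 × 970,000 = 834,420,000,000, so EBIT = 834,420,000,000 ÷ 630,000 = 1,324,476.19.

$1,324,476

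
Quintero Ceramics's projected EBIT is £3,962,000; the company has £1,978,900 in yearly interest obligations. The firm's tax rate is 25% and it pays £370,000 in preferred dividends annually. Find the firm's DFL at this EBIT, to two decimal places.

Annual interest charges come to £1,978,900.00.
Preferred dividends grossed up pre-tax: £370,000 / (1 − 0.25) = £493,333.33.
DFL = EBIT ÷ [EBIT − I − D_p/(1−t)] = £3,962,000 ÷ [£3,962,000 − £1,978,900.00 − £493,333.33] = £3,962,000 ÷ £1,489,766.67 = 2.6595.

2.66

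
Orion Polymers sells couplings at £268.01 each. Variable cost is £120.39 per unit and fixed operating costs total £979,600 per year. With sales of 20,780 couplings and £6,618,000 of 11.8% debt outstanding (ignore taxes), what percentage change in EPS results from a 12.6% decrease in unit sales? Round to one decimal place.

-29.6%

Contribution at this volume is 20,780 × £147.62 = £3,067,543.60.
Subtracting fixed costs: EBIT = £3,067,543.60 − £979,600 = £2,087,943.60.
After interest of £780,924.00, pre-tax earnings = £1,307,019.60.
DCL = total CM / (EBIT − I) = £3,067,543.60 / £1,307,019.60 = 2.3470.
EPS therefore changes by 2.3470 × (-12.6%) = -29.6%.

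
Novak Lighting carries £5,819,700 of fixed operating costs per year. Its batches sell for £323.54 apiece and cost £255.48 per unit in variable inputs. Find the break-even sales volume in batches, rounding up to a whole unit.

85,509 batches

Contribution margin per unit = £323.54 − £255.48 = £68.06.
Break-even volume = fixed costs ÷ CM per unit = £5,819,700 ÷ £68.06 = 85,508.37, so 85,509 batches.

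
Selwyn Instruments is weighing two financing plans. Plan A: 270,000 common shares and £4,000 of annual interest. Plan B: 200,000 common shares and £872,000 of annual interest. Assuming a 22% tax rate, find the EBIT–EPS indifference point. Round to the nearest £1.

£3,352,000

Set EPS_A = EPS_B: (EBIT − £4,000)(1 − 0.22) ÷ 270,000 = (EBIT − £872,000)(1 − 0.22) ÷ 200,000.
The (1 − t) factor cancels: (EBIT − 4,000) × 200,000 = (EBIT − 872,000) × 270,000.
Solving, EBIT = (872,000·270,000 − 4,000·200,000) / (270,000 − 200,000) = 234,640,000,000 / 70,000 = 3,352,000.00.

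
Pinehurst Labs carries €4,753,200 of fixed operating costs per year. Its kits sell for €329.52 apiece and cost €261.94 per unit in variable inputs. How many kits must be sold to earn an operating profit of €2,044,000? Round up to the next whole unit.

100,581 kits

Contribution margin per unit = €329.52 − €261.94 = €67.58.
Units = (FC + target) / CM = (€4,753,200 + €2,044,000) / €67.58 = 100,580.05, so 100,581 kits.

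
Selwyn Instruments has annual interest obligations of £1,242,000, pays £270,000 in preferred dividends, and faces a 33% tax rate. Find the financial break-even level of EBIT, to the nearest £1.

£1,644,985

Grossing the preferred dividend up to pre-tax terms: £270,000 / (1 − 0.33) = £402,985.07.
Financial break-even EBIT = interest + D_p ÷ (1 − t) = £1,242,000 + £402,985.07 = £1,644,985.07.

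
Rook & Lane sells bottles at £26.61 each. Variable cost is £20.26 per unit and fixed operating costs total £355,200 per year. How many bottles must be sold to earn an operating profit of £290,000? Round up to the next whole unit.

101,607 bottles

Each unit contributes £26.61 − £20.26 = £6.35.
Units = (FC + target) / CM = (£355,200 + £290,000) / £6.35 = 101,606.30, so 101,607 bottles.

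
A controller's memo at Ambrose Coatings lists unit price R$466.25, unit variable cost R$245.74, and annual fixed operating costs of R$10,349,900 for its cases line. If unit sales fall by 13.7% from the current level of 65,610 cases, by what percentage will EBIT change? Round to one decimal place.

At 65,610 units, contribution = 65,610 × R$220.51 = R$14,467,661.10.
Subtracting fixed costs: EBIT = R$14,467,661.10 − R$10,349,900 = R$4,117,761.10.
DOL = contribution ÷ EBIT = R$14,467,661.10 ÷ R$4,117,761.10 = 3.5135.
%ΔEBIT = DOL × %ΔSales = 3.5135 × -13.7% = -48.1%.

-48.1%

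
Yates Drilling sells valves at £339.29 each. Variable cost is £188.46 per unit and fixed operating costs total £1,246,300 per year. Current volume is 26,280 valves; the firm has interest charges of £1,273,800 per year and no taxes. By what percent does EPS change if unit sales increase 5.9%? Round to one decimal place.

+16.2%

At 26,280 units, contribution = 26,280 × £150.83 = £3,963,812.40.
EBIT = £3,963,812.40 − £1,246,300 = £2,717,512.40.
Interest = £1,273,800.00, so EBIT − I = £1,443,712.40.
Degree of combined leverage = contribution ÷ (EBIT − I) = £3,963,812.40 ÷ £1,443,712.40 = 2.7456.
EPS therefore changes by 2.7456 × (+5.9%) = +16.2%.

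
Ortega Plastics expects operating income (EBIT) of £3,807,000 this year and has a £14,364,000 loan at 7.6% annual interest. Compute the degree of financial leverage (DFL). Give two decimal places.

Interest = £1,091,664.00.
DFL = EBIT ÷ (EBIT − I) = £3,807,000 ÷ (£3,807,000 − £1,091,664.00) = £3,807,000 ÷ £2,715,336.00 = 1.4020.

1.40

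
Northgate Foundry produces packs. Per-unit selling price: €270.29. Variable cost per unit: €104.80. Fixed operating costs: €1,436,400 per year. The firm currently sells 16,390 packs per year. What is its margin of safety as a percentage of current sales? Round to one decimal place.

47.0%

Each unit contributes €270.29 − €104.80 = €165.49. Break-even units = €1,436,400 ÷ €165.49 = 8,679.68; break-even revenue = 8,679.68 × €270.29 = €2,346,030.31.
Current sales = 16,390 × €270.29 = €4,430,053.10.
Margin of safety = (€4,430,053.10 − €2,346,030.31) ÷ €4,430,053.10 = 47.0%.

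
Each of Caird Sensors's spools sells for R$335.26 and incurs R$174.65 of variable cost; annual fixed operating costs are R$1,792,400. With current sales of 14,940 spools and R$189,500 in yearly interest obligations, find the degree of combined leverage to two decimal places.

5.75

At 14,940 units, contribution = 14,940 × R$160.61 = R$2,399,513.40.
EBIT = R$2,399,513.40 − R$1,792,400 = R$607,113.40. Interest = R$189,500.00.
DOL = R$2,399,513.40 ÷ R$607,113.40 = 3.9523; DFL = R$607,113.40 ÷ R$417,613.40 = 1.4538.
Combined leverage = 3.9523 × 1.4538 = 5.7459.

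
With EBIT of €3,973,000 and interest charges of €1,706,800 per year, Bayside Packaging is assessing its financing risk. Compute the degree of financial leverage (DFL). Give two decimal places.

Interest = €1,706,800.00.
DFL = EBIT ÷ (EBIT − I) = €3,973,000 ÷ (€3,973,000 − €1,706,800.00) = €3,973,000 ÷ €2,266,200.00 = 1.7532.

1.75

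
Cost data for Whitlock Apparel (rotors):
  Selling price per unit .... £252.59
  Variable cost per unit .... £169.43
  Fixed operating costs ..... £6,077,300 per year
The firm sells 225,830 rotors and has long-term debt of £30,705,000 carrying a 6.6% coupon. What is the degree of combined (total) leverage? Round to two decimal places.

1.76

At 225,830 units, contribution = 225,830 × £83.16 = £18,780,022.80.
EBIT = £18,780,022.80 − £6,077,300 = £12,702,722.80. Interest = £2,026,530.00.
DOL = £18,780,022.80 ÷ £12,702,722.80 = 1.4784; DFL = £12,702,722.80 ÷ £10,676,192.80 = 1.1898.
DCL = DOL × DFL = 1.4784 × 1.1898 = 1.7590.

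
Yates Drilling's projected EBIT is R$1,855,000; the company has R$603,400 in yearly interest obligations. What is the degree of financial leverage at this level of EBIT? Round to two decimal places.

Annual interest charges come to R$603,400.00.
DFL = EBIT ÷ (EBIT − I) = R$1,855,000 ÷ (R$1,855,000 − R$603,400.00) = R$1,855,000 ÷ R$1,251,600.00 = 1.4821.

1.48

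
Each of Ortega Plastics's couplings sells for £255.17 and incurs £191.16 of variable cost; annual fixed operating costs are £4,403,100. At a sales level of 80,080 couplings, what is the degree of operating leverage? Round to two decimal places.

7.09

Total contribution margin = 80,080 × £64.01 = £5,125,920.80.
Operating income = contribution − fixed costs = £5,125,920.80 − £4,403,100 = £722,820.80.
So DOL = total CM / EBIT = £5,125,920.80 / £722,820.80 = 7.0916.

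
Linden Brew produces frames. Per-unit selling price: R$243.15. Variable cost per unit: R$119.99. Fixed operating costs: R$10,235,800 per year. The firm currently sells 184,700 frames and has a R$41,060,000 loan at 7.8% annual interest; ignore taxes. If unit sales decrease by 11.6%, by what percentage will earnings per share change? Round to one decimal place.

-28.3%

Contribution at this volume is 184,700 × R$123.16 = R$22,747,652.00.
Operating income = contribution − fixed costs = R$22,747,652.00 − R$10,235,800 = R$12,511,852.00.
Interest = R$3,202,680.00, so EBIT − I = R$9,309,172.00.
Degree of combined leverage = contribution ÷ (EBIT − I) = R$22,747,652.00 ÷ R$9,309,172.00 = 2.4436.
EPS therefore changes by 2.4436 × (-11.6%) = -28.3%.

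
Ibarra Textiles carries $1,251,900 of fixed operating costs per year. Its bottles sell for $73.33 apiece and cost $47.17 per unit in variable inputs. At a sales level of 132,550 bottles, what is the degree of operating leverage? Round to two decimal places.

1.57

Contribution at this volume is 132,550 × $26.16 = $3,467,508.00.
EBIT = $3,467,508.00 − $1,251,900 = $2,215,608.00.
Degree of operating leverage = $3,467,508.00 / $2,215,608.00 = 1.5650.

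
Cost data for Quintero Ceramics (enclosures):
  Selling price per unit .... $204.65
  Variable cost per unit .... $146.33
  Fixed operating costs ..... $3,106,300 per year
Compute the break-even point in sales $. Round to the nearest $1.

CM per unit = $204.65 − $146.33 = $58.32; CM ratio = $58.32 / $204.65 = 0.2850.
Break-even sales = FC ÷ CM ratio = $3,106,300 × $204.65 / $58.32 = $10,900,279.

$10,900,279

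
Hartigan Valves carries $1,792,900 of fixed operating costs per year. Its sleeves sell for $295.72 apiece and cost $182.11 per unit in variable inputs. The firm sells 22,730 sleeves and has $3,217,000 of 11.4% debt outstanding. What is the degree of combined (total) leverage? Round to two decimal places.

6.11

At 22,730 units, contribution = 22,730 × $113.61 = $2,582,355.30.
EBIT = $2,582,355.30 − $1,792,900 = $789,455.30. Interest = $366,738.00.
DOL = $2,582,355.30 ÷ $789,455.30 = 3.2711; DFL = $789,455.30 ÷ $422,717.30 = 1.8676.
Combined leverage = 3.2711 × 1.8676 = 6.1091.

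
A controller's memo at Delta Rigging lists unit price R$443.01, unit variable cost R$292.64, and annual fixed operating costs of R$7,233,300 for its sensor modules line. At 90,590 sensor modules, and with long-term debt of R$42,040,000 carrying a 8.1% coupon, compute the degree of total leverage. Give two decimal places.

Contribution at this volume is 90,590 × R$150.37 = R$13,622,018.30.
Operating income = contribution − fixed costs = R$13,622,018.30 − R$7,233,300 = R$6,388,718.30. Interest = R$3,405,240.00.
DOL = R$13,622,018.30 ÷ R$6,388,718.30 = 2.1322; DFL = R$6,388,718.30 ÷ R$2,983,478.30 = 2.1414.
DCL = DOL × DFL = 2.1322 × 2.1414 = 4.5659.

4.57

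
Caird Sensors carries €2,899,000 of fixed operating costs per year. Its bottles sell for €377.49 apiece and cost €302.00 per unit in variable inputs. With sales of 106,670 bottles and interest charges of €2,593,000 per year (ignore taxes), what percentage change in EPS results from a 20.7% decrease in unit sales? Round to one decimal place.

Total contribution margin = 106,670 × €75.49 = €8,052,518.30.
Operating income = contribution − fixed costs = €8,052,518.30 − €2,899,000 = €5,153,518.30.
After interest of €2,593,000.00, pre-tax earnings = €2,560,518.30.
Degree of combined leverage = contribution ÷ (EBIT − I) = €8,052,518.30 ÷ €2,560,518.30 = 3.1449.
%ΔEPS = DCL × %ΔSales = 3.1449 × -20.7% = -65.1%.

-65.1%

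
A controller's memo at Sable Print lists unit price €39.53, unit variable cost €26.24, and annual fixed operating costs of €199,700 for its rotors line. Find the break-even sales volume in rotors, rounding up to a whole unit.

Unit CM = price − variable cost = €39.53 − €26.24 = €13.29.
Units to break even: €199,700 ÷ €13.29 = 15,026.34, rounded up to 15,027.

15,027 rotors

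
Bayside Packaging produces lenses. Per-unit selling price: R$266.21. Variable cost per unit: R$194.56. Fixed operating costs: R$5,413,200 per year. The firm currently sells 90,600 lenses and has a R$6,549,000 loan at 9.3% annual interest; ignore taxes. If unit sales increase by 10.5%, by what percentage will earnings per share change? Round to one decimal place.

Contribution at this volume is 90,600 × R$71.65 = R$6,491,490.00.
Subtracting fixed costs: EBIT = R$6,491,490.00 − R$5,413,200 = R$1,078,290.00.
Interest = R$609,057.00, so EBIT − I = R$469,233.00.
Degree of combined leverage = contribution ÷ (EBIT − I) = R$6,491,490.00 ÷ R$469,233.00 = 13.8343.
EPS therefore changes by 13.8343 × (+10.5%) = +145.3%.

+145.3%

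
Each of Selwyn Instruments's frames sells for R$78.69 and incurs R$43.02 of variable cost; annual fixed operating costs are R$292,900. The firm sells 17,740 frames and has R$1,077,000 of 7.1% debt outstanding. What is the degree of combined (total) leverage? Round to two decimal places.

2.40

Total contribution margin = 17,740 × R$35.67 = R$632,785.80.
Operating income = contribution − fixed costs = R$632,785.80 − R$292,900 = R$339,885.80. Interest = R$76,467.00, so EBIT − I = R$263,418.80.
DCL = contribution ÷ (EBIT − I) = R$632,785.80 ÷ R$263,418.80 = 2.4022.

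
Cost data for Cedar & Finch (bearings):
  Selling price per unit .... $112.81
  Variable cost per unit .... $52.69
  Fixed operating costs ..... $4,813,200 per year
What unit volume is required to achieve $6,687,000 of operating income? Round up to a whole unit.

Unit CM = price − variable cost = $112.81 − $52.69 = $60.12.
Units = (FC + target) / CM = ($4,813,200 + $6,687,000) / $60.12 = 191,287.43, so 191,288 bearings.

191,288 bearings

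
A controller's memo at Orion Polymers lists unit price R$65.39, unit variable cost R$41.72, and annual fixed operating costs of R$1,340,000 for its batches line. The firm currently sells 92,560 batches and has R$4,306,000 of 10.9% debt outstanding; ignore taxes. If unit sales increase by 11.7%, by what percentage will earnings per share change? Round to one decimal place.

+67.2%

Contribution at this volume is 92,560 × R$23.67 = R$2,190,895.20.
Operating income = contribution − fixed costs = R$2,190,895.20 − R$1,340,000 = R$850,895.20.
Interest = R$469,354.00, so EBIT − I = R$381,541.20.
Degree of combined leverage = contribution ÷ (EBIT − I) = R$2,190,895.20 ÷ R$381,541.20 = 5.7422.
%ΔEPS = DCL × %ΔSales = 5.7422 × +11.7% = +67.2%.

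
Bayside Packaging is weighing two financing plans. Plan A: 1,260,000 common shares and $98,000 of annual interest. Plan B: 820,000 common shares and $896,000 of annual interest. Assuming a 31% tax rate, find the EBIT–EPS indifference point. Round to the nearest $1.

Set EPS_A = EPS_B: (EBIT − $98,000)(1 − 0.31) ÷ 1,260,000 = (EBIT − $896,000)(1 − 0.31) ÷ 820,000.
Cancelling (1 − t) and cross-multiplying: 820,000·(EBIT − 98,000) = 1,260,000·(EBIT − 896,000).
EBIT × (1,260,000 − 820,000) = 896,000 × 1,260,000 − 98,000 × 820,000 = 1,048,600,000,000, so EBIT = 1,048,600,000,000 ÷ 440,000 = 2,383,181.82.

$2,383,182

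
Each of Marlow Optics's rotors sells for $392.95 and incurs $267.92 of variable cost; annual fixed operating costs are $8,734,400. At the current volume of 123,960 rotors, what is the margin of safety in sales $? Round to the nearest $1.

Unit CM = price − variable cost = $392.95 − $267.92 = $125.03. Break-even units = $8,734,400 ÷ $125.03 = 69,858.43; break-even revenue = 69,858.43 × $392.95 = $27,450,871.63.
Current sales = 123,960 × $392.95 = $48,710,082.00.
Margin of safety = $48,710,082.00 − $27,450,871.63 = $21,259,210.

$21,259,210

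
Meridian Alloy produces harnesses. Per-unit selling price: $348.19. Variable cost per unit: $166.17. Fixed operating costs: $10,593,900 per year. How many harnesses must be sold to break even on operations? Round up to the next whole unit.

58,202 harnesses

Each unit contributes $348.19 − $166.17 = $182.02.
Break-even volume = fixed costs ÷ CM per unit = $10,593,900 ÷ $182.02 = 58,201.85, so 58,202 harnesses.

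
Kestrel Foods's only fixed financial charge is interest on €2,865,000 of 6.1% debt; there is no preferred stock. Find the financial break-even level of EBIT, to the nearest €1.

Annual interest = 6.1% × €2,865,000 = €174,765.00.
With no preferred dividends, EPS = 0 when EBIT exactly covers interest, so the financial break-even EBIT is €174,765.00.

€174,765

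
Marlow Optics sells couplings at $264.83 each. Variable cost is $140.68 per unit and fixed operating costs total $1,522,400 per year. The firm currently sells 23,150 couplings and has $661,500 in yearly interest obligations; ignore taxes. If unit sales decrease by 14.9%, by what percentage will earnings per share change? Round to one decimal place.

Contribution at this volume is 23,150 × $124.15 = $2,874,072.50.
Operating income = contribution − fixed costs = $2,874,072.50 − $1,522,400 = $1,351,672.50.
Interest = $661,500.00, so EBIT − I = $690,172.50.
DCL = total CM / (EBIT − I) = $2,874,072.50 / $690,172.50 = 4.1643.
%ΔEPS = DCL × %ΔSales = 4.1643 × -14.9% = -62.0%.

-62.0%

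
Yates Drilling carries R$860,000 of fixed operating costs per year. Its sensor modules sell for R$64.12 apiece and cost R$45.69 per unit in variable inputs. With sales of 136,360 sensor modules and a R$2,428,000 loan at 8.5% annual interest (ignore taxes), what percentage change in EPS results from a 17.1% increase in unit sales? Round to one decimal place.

Total contribution margin = 136,360 × R$18.43 = R$2,513,114.80.
Subtracting fixed costs: EBIT = R$2,513,114.80 − R$860,000 = R$1,653,114.80.
Interest = R$206,380.00, so EBIT − I = R$1,446,734.80.
Degree of combined leverage = contribution ÷ (EBIT − I) = R$2,513,114.80 ÷ R$1,446,734.80 = 1.7371.
EPS therefore changes by 1.7371 × (+17.1%) = +29.7%.

+29.7%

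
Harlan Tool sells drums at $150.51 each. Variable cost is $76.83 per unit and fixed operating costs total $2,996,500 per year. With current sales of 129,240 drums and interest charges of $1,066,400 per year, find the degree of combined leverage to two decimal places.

1.74

Total contribution margin = 129,240 × $73.68 = $9,522,403.20.
EBIT = $9,522,403.20 − $2,996,500 = $6,525,903.20. Interest = $1,066,400.00.
DOL = $9,522,403.20 ÷ $6,525,903.20 = 1.4592; DFL = $6,525,903.20 ÷ $5,459,503.20 = 1.1953.
Combined leverage = 1.4592 × 1.1953 = 1.7442.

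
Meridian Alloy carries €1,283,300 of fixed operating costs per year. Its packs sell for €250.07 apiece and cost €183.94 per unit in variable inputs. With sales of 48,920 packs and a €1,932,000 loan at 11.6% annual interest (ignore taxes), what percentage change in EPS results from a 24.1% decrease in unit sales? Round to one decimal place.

-45.1%

Total contribution margin = 48,920 × €66.13 = €3,235,079.60.
Operating income = contribution − fixed costs = €3,235,079.60 − €1,283,300 = €1,951,779.60.
Interest = €224,112.00, so EBIT − I = €1,727,667.60.
Degree of combined leverage = contribution ÷ (EBIT − I) = €3,235,079.60 ÷ €1,727,667.60 = 1.8725.
%ΔEPS = DCL × %ΔSales = 1.8725 × -24.1% = -45.1%.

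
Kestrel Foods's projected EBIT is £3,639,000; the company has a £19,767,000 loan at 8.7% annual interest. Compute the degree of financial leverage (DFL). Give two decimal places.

Annual interest charges come to £1,719,729.00.
DFL = EBIT ÷ (EBIT − I) = £3,639,000 ÷ (£3,639,000 − £1,719,729.00) = £3,639,000 ÷ £1,919,271.00 = 1.8960.

1.90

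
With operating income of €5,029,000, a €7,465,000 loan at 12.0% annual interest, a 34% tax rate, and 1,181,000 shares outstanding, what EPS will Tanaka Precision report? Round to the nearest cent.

€2.31

Pre-tax income = €5,029,000 − €895,800.00 = €4,133,200.00.
Net income = €4,133,200.00 × (1 − 0.34) = €2,727,912.00.
EPS = €2,727,912.00 ÷ 1,181,000 = €2.31.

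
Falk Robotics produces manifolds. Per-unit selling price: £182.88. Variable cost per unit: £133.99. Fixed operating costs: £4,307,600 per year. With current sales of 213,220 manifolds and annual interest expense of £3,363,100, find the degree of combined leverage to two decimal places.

3.79

Contribution at this volume is 213,220 × £48.89 = £10,424,325.80.
Subtracting fixed costs: EBIT = £10,424,325.80 − £4,307,600 = £6,116,725.80. Interest = £3,363,100.00.
DOL = £10,424,325.80 ÷ £6,116,725.80 = 1.7042; DFL = £6,116,725.80 ÷ £2,753,625.80 = 2.2213.
DCL = DOL × DFL = 1.7042 × 2.2213 = 3.7855.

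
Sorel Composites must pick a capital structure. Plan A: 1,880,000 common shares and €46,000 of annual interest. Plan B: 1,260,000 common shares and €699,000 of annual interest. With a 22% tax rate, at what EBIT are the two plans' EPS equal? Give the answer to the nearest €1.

€2,026,065

Set EPS_A = EPS_B: (EBIT − €46,000)(1 − 0.22) ÷ 1,880,000 = (EBIT − €699,000)(1 − 0.22) ÷ 1,260,000.
Cancelling (1 − t) and cross-multiplying: 1,260,000·(EBIT − 46,000) = 1,880,000·(EBIT − 699,000).
Solving, EBIT = (699,000·1,880,000 − 46,000·1,260,000) / (1,880,000 − 1,260,000) = 1,256,160,000,000 / 620,000 = 2,026,064.52.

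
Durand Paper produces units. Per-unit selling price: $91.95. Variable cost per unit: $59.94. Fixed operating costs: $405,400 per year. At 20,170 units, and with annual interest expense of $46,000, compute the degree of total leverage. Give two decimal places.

Contribution at this volume is 20,170 × $32.01 = $645,641.70.
EBIT = $645,641.70 − $405,400 = $240,241.70. Interest = $46,000.00, so EBIT − I = $194,241.70.
DCL = contribution ÷ (EBIT − I) = $645,641.70 ÷ $194,241.70 = 3.3239.

3.32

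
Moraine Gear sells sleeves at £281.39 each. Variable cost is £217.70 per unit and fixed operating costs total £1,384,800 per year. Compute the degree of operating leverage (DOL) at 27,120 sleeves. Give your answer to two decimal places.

5.04

Total contribution margin = 27,120 × £63.69 = £1,727,272.80.
EBIT = £1,727,272.80 − £1,384,800 = £342,472.80.
Degree of operating leverage = £1,727,272.80 / £342,472.80 = 5.0435.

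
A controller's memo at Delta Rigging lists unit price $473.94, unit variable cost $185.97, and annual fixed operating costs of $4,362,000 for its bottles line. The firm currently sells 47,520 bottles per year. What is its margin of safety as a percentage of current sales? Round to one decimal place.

Unit CM = price − variable cost = $473.94 − $185.97 = $287.97. Break-even units = $4,362,000 ÷ $287.97 = 15,147.41; break-even revenue = 15,147.41 × $473.94 = $7,178,964.06.
Current sales = 47,520 × $473.94 = $22,521,628.80.
Margin of safety = ($22,521,628.80 − $7,178,964.06) ÷ $22,521,628.80 = 68.1%.

68.1%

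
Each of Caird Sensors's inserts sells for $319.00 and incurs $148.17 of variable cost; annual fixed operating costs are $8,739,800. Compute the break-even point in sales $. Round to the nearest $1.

$16,320,296

Contribution margin per unit = $319.00 − $148.17 = $170.83, a CM ratio of $170.83 ÷ $319.00 = 0.5355.
Break-even sales = FC ÷ CM ratio = $8,739,800 × $319.00 / $170.83 = $16,320,296.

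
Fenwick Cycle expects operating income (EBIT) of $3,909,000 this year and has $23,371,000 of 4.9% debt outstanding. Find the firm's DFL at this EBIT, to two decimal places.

Annual interest charges come to $1,145,179.00.
Degree of financial leverage = EBIT / (EBIT − interest) = $3,909,000 / $2,763,821.00 = 1.4143.

1.41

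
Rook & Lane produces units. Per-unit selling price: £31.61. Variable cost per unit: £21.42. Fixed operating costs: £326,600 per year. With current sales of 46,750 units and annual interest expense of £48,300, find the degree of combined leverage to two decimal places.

4.69

Contribution at this volume is 46,750 × £10.19 = £476,382.50.
EBIT = £476,382.50 − £326,600 = £149,782.50. Interest = £48,300.00, so EBIT − I = £101,482.50.
Degree of total leverage = total CM / (EBIT − interest) = £476,382.50 / £101,482.50 = 4.6942.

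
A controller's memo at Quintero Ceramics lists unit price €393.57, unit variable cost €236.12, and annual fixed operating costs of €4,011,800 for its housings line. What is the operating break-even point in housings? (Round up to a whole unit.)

25,480 housings

Unit CM = price − variable cost = €393.57 − €236.12 = €157.45.
Break-even volume = fixed costs ÷ CM per unit = €4,011,800 ÷ €157.45 = 25,479.83, so 25,480 housings.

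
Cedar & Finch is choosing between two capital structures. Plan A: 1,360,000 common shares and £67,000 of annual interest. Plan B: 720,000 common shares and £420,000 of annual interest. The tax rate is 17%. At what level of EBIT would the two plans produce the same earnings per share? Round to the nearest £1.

At indifference, (EBIT − 67,000)(1 − t)/1,360,000 = (EBIT − 420,000)(1 − t)/720,000.
Cancelling (1 − t) and cross-multiplying: 720,000·(EBIT − 67,000) = 1,360,000·(EBIT − 420,000).
EBIT × (1,360,000 − 720,000) = 420,000 × 1,360,000 − 67,000 × 720,000 = 522,960,000,000, so EBIT = 522,960,000,000 ÷ 640,000 = 817,125.00.

£817,125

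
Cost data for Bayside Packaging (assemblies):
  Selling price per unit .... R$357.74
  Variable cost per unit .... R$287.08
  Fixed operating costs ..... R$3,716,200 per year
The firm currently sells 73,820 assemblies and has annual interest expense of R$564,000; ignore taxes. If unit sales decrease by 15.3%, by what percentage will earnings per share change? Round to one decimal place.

Total contribution margin = 73,820 × R$70.66 = R$5,216,121.20.
EBIT = R$5,216,121.20 − R$3,716,200 = R$1,499,921.20.
After interest of R$564,000.00, pre-tax earnings = R$935,921.20.
DCL = total CM / (EBIT − I) = R$5,216,121.20 / R$935,921.20 = 5.5732.
EPS therefore changes by 5.5732 × (-15.3%) = -85.3%.

-85.3%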